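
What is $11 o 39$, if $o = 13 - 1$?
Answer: $5148$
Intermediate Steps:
$o = 12$
$11 o 39 = 11 \cdot 12 \cdot 39 = 132 \cdot 39 = 5148$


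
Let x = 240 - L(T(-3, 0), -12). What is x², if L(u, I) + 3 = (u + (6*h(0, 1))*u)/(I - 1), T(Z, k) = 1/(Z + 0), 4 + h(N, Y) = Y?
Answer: 90136036/1521 ≈ 59261.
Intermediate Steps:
h(N, Y) = -4 + Y
T(Z, k) = 1/Z
L(u, I) = -3 - 17*u/(-1 + I) (L(u, I) = -3 + (u + (6*(-4 + 1))*u)/(I - 1) = -3 + (u + (6*(-3))*u)/(-1 + I) = -3 + (u - 18*u)/(-1 + I) = -3 + (-17*u)/(-1 + I) = -3 - 17*u/(-1 + I))
x = 9494/39 (x = 240 - (3 - 17/(-3) - 3*(-12))/(-1 - 12) = 240 - (3 - 17*(-⅓) + 36)/(-13) = 240 - (-1)*(3 + 17/3 + 36)/13 = 240 - (-1)*134/(13*3) = 240 - 1*(-134/39) = 240 + 134/39 = 9494/39 ≈ 243.44)
x² = (9494/39)² = 90136036/1521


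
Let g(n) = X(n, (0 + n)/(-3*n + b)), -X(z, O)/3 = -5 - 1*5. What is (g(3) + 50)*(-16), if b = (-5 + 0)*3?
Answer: -1280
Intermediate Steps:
b = -15 (b = -5*3 = -15)
X(z, O) = 30 (X(z, O) = -3*(-5 - 1*5) = -3*(-5 - 5) = -3*(-10) = 30)
g(n) = 30
(g(3) + 50)*(-16) = (30 + 50)*(-16) = 80*(-16) = -1280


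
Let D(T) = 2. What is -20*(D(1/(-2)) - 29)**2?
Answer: -14580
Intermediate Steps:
-20*(D(1/(-2)) - 29)**2 = -20*(2 - 29)**2 = -20*(-27)**2 = -20*729 = -14580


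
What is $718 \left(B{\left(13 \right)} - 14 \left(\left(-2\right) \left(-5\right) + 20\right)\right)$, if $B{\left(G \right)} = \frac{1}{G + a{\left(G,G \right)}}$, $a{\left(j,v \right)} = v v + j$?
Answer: $- \frac{58803482}{195} \approx -3.0156 \cdot 10^{5}$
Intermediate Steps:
$a{\left(j,v \right)} = j + v^{2}$ ($a{\left(j,v \right)} = v^{2} + j = j + v^{2}$)
$B{\left(G \right)} = \frac{1}{G^{2} + 2 G}$ ($B{\left(G \right)} = \frac{1}{G + \left(G + G^{2}\right)} = \frac{1}{G^{2} + 2 G}$)
$718 \left(B{\left(13 \right)} - 14 \left(\left(-2\right) \left(-5\right) + 20\right)\right) = 718 \left(\frac{1}{13 \left(2 + 13\right)} - 14 \left(\left(-2\right) \left(-5\right) + 20\right)\right) = 718 \left(\frac{1}{13 \cdot 15} - 14 \left(10 + 20\right)\right) = 718 \left(\frac{1}{13} \cdot \frac{1}{15} - 420\right) = 718 \left(\frac{1}{195} - 420\right) = 718 \left(- \frac{81899}{195}\right) = - \frac{58803482}{195}$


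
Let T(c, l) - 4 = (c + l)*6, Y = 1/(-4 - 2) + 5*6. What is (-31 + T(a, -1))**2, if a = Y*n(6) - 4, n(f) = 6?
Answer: 1034289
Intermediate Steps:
Y = 179/6 (Y = 1/(-6) + 30 = -1/6 + 30 = 179/6 ≈ 29.833)
a = 175 (a = (179/6)*6 - 4 = 179 - 4 = 175)
T(c, l) = 4 + 6*c + 6*l (T(c, l) = 4 + (c + l)*6 = 4 + (6*c + 6*l) = 4 + 6*c + 6*l)
(-31 + T(a, -1))**2 = (-31 + (4 + 6*175 + 6*(-1)))**2 = (-31 + (4 + 1050 - 6))**2 = (-31 + 1048)**2 = 1017**2 = 1034289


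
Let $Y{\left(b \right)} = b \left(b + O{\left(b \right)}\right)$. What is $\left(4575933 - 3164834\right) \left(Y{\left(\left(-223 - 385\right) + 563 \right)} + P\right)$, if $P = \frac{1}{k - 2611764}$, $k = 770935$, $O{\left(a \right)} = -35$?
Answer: $\frac{9351331058444501}{1840829} \approx 5.08 \cdot 10^{9}$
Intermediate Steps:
$P = - \frac{1}{1840829}$ ($P = \frac{1}{770935 - 2611764} = \frac{1}{-1840829} = - \frac{1}{1840829} \approx -5.4323 \cdot 10^{-7}$)
$Y{\left(b \right)} = b \left(-35 + b\right)$ ($Y{\left(b \right)} = b \left(b - 35\right) = b \left(-35 + b\right)$)
$\left(4575933 - 3164834\right) \left(Y{\left(\left(-223 - 385\right) + 563 \right)} + P\right) = \left(4575933 - 3164834\right) \left(\left(\left(-223 - 385\right) + 563\right) \left(-35 + \left(\left(-223 - 385\right) + 563\right)\right) - \frac{1}{1840829}\right) = 1411099 \left(\left(-608 + 563\right) \left(-35 + \left(-608 + 563\right)\right) - \frac{1}{1840829}\right) = 1411099 \left(- 45 \left(-35 - 45\right) - \frac{1}{1840829}\right) = 1411099 \left(\left(-45\right) \left(-80\right) - \frac{1}{1840829}\right) = 1411099 \left(3600 - \frac{1}{1840829}\right) = 1411099 \cdot \frac{6626984399}{1840829} = \frac{9351331058444501}{1840829}$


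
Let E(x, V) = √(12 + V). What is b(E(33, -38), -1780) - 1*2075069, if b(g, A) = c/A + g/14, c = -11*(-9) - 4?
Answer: -738724583/356 + I*√26/14 ≈ -2.0751e+6 + 0.36422*I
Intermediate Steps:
c = 95 (c = 99 - 4 = 95)
b(g, A) = 95/A + g/14
b(E(33, -38), -1780) - 1*2075069 = (95/(-1780) + √(12 - 38)/14) - 1*2075069 = (95*(-1/1780) + √(-26)/14) - 2075069 = (-19/356 + (I*√26)/14) - 2075069 = (-19/356 + I*√26/14) - 2075069 = -738724583/356 + I*√26/14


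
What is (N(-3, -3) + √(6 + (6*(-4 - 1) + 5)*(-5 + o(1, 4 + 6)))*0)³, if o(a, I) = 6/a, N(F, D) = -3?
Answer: -27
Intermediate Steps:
(N(-3, -3) + √(6 + (6*(-4 - 1) + 5)*(-5 + o(1, 4 + 6)))*0)³ = (-3 + √(6 + (6*(-4 - 1) + 5)*(-5 + 6/1))*0)³ = (-3 + √(6 + (6*(-5) + 5)*(-5 + 6*1))*0)³ = (-3 + √(6 + (-30 + 5)*(-5 + 6))*0)³ = (-3 + √(6 - 25*1)*0)³ = (-3 + √(6 - 25)*0)³ = (-3 + √(-19)*0)³ = (-3 + (I*√19)*0)³ = (-3 + 0)³ = (-3)³ = -27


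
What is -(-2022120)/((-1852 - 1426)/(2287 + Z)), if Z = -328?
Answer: -1980666540/1639 ≈ -1.2085e+6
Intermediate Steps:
-(-2022120)/((-1852 - 1426)/(2287 + Z)) = -(-2022120)/((-1852 - 1426)/(2287 - 328)) = -(-2022120)/((-3278/1959)) = -(-2022120)/((-3278*1/1959)) = -(-2022120)/(-3278/1959) = -(-2022120)*(-1959)/3278 = -548*3614355/1639 = -1980666540/1639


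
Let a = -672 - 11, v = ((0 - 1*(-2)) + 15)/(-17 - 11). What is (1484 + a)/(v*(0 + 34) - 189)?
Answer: -11214/2935 ≈ -3.8208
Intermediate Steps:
v = -17/28 (v = ((0 + 2) + 15)/(-28) = (2 + 15)*(-1/28) = 17*(-1/28) = -17/28 ≈ -0.60714)
a = -683
(1484 + a)/(v*(0 + 34) - 189) = (1484 - 683)/(-17*(0 + 34)/28 - 189) = 801/(-17/28*34 - 189) = 801/(-289/14 - 189) = 801/(-2935/14) = 801*(-14/2935) = -11214/2935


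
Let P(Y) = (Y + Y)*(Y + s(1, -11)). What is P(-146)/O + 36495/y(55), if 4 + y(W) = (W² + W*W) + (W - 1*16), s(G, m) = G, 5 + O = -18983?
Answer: 21766408/5777099 ≈ 3.7677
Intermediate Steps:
O = -18988 (O = -5 - 18983 = -18988)
P(Y) = 2*Y*(1 + Y) (P(Y) = (Y + Y)*(Y + 1) = (2*Y)*(1 + Y) = 2*Y*(1 + Y))
y(W) = -20 + W + 2*W² (y(W) = -4 + ((W² + W*W) + (W - 1*16)) = -4 + ((W² + W²) + (W - 16)) = -4 + (2*W² + (-16 + W)) = -4 + (-16 + W + 2*W²) = -20 + W + 2*W²)
P(-146)/O + 36495/y(55) = (2*(-146)*(1 - 146))/(-18988) + 36495/(-20 + 55 + 2*55²) = (2*(-146)*(-145))*(-1/18988) + 36495/(-20 + 55 + 2*3025) = 42340*(-1/18988) + 36495/(-20 + 55 + 6050) = -10585/4747 + 36495/6085 = -10585/4747 + 36495*(1/6085) = -10585/4747 + 7299/1217 = 21766408/5777099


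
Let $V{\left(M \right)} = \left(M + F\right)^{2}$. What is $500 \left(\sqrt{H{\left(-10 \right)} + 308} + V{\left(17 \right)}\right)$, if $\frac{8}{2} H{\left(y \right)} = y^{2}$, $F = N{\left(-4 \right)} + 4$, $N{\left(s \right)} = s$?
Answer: $144500 + 1500 \sqrt{37} \approx 1.5362 \cdot 10^{5}$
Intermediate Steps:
$F = 0$ ($F = -4 + 4 = 0$)
$H{\left(y \right)} = \frac{y^{2}}{4}$
$V{\left(M \right)} = M^{2}$ ($V{\left(M \right)} = \left(M + 0\right)^{2} = M^{2}$)
$500 \left(\sqrt{H{\left(-10 \right)} + 308} + V{\left(17 \right)}\right) = 500 \left(\sqrt{\frac{\left(-10\right)^{2}}{4} + 308} + 17^{2}\right) = 500 \left(\sqrt{\frac{1}{4} \cdot 100 + 308} + 289\right) = 500 \left(\sqrt{25 + 308} + 289\right) = 500 \left(\sqrt{333} + 289\right) = 500 \left(3 \sqrt{37} + 289\right) = 500 \left(289 + 3 \sqrt{37}\right) = 144500 + 1500 \sqrt{37}$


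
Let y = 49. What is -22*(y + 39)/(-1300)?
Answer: 484/325 ≈ 1.4892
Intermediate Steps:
-22*(y + 39)/(-1300) = -22*(49 + 39)/(-1300) = -22*88*(-1/1300) = -1936*(-1/1300) = 484/325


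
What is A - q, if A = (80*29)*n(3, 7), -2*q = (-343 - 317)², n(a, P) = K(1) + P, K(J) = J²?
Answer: 236360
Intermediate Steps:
n(a, P) = 1 + P (n(a, P) = 1² + P = 1 + P)
q = -217800 (q = -(-343 - 317)²/2 = -½*(-660)² = -½*435600 = -217800)
A = 18560 (A = (80*29)*(1 + 7) = 2320*8 = 18560)
A - q = 18560 - 1*(-217800) = 18560 + 217800 = 236360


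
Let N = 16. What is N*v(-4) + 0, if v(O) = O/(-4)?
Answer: 16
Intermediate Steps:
v(O) = -O/4 (v(O) = O*(-¼) = -O/4)
N*v(-4) + 0 = 16*(-¼*(-4)) + 0 = 16*1 + 0 = 16 + 0 = 16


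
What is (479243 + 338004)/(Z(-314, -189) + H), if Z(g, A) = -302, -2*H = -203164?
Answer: 817247/101280 ≈ 8.0692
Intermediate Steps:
H = 101582 (H = -½*(-203164) = 101582)
(479243 + 338004)/(Z(-314, -189) + H) = (479243 + 338004)/(-302 + 101582) = 817247/101280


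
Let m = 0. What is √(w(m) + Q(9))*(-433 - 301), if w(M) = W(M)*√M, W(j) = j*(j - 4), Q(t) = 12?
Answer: -1468*√3 ≈ -2542.7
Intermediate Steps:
W(j) = j*(-4 + j)
w(M) = M^(3/2)*(-4 + M) (w(M) = (M*(-4 + M))*√M = M^(3/2)*(-4 + M))
√(w(m) + Q(9))*(-433 - 301) = √(0^(3/2)*(-4 + 0) + 12)*(-433 - 301) = √(0*(-4) + 12)*(-734) = √(0 + 12)*(-734) = √12*(-734) = (2*√3)*(-734) = -1468*√3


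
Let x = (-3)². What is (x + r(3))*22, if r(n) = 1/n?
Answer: 616/3 ≈ 205.33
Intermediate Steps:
x = 9
r(n) = 1/n
(x + r(3))*22 = (9 + 1/3)*22 = (9 + ⅓)*22 = (28/3)*22 = 616/3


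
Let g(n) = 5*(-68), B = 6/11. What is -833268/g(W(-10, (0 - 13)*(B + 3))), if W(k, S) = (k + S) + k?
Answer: 208317/85 ≈ 2450.8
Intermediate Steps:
B = 6/11 (B = 6*(1/11) = 6/11 ≈ 0.54545)
W(k, S) = S + 2*k (W(k, S) = (S + k) + k = S + 2*k)
g(n) = -340
-833268/g(W(-10, (0 - 13)*(B + 3))) = -833268/(-340) = -833268*(-1/340) = 208317/85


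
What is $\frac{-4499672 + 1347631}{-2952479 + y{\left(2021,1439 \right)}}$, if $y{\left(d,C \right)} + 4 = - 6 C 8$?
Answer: $\frac{3152041}{3021555} \approx 1.0432$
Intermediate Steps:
$y{\left(d,C \right)} = -4 - 48 C$ ($y{\left(d,C \right)} = -4 + - 6 C 8 = -4 - 48 C$)
$\frac{-4499672 + 1347631}{-2952479 + y{\left(2021,1439 \right)}} = \frac{-4499672 + 1347631}{-2952479 - 69076} = - \frac{3152041}{-2952479 - 69076} = - \frac{3152041}{-3021555} = \left(-3152041\right) \left(- \frac{1}{3021555}\right) = \frac{3152041}{3021555}$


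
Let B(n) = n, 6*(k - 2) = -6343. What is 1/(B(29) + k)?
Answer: -6/6157 ≈ -0.00097450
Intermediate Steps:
k = -6331/6 (k = 2 + (⅙)*(-6343) = 2 - 6343/6 = -6331/6 ≈ -1055.2)
1/(B(29) + k) = 1/(29 - 6331/6) = 1/(-6157/6) = -6/6157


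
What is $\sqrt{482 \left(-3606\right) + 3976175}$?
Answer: $\sqrt{2238083} \approx 1496.0$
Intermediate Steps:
$\sqrt{482 \left(-3606\right) + 3976175} = \sqrt{-1738092 + 3976175} = \sqrt{2238083}$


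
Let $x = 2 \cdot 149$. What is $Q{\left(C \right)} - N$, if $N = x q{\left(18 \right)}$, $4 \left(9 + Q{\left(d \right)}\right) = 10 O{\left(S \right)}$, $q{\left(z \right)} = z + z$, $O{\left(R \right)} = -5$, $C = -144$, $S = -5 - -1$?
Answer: $- \frac{21499}{2} \approx -10750.0$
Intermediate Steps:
$x = 298$
$S = -4$ ($S = -5 + 1 = -4$)
$q{\left(z \right)} = 2 z$
$Q{\left(d \right)} = - \frac{43}{2}$ ($Q{\left(d \right)} = -9 + \frac{10 \left(-5\right)}{4} = -9 + \frac{1}{4} \left(-50\right) = -9 - \frac{25}{2} = - \frac{43}{2}$)
$N = 10728$ ($N = 298 \cdot 2 \cdot 18 = 298 \cdot 36 = 10728$)
$Q{\left(C \right)} - N = - \frac{43}{2} - 10728 = - \frac{21499}{2}$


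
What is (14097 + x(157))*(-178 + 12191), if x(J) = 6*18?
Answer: 170644665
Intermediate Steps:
x(J) = 108
(14097 + x(157))*(-178 + 12191) = (14097 + 108)*(-178 + 12191) = 14205*12013 = 170644665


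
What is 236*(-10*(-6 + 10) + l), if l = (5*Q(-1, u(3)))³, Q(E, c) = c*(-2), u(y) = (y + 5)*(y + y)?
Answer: -26099721440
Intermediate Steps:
u(y) = 2*y*(5 + y) (u(y) = (5 + y)*(2*y) = 2*y*(5 + y))
Q(E, c) = -2*c
l = -110592000 (l = (5*(-4*3*(5 + 3)))³ = (5*(-4*3*8))³ = (5*(-2*48))³ = (5*(-96))³ = (-480)³ = -110592000)
236*(-10*(-6 + 10) + l) = 236*(-10*(-6 + 10) - 110592000) = 236*(-10*4 - 110592000) = 236*(-40 - 110592000) = 236*(-110592040) = -26099721440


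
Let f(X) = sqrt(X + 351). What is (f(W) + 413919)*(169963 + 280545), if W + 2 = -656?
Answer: 186473820852 + 450508*I*sqrt(307) ≈ 1.8647e+11 + 7.8935e+6*I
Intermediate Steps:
W = -658 (W = -2 - 656 = -658)
f(X) = sqrt(351 + X)
(f(W) + 413919)*(169963 + 280545) = (sqrt(351 - 658) + 413919)*(169963 + 280545) = (sqrt(-307) + 413919)*450508 = (I*sqrt(307) + 413919)*450508 = (413919 + I*sqrt(307))*450508 = 186473820852 + 450508*I*sqrt(307)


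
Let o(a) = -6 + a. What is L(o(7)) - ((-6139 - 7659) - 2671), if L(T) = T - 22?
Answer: 16448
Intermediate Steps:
L(T) = -22 + T
L(o(7)) - ((-6139 - 7659) - 2671) = (-22 + (-6 + 7)) - ((-6139 - 7659) - 2671) = (-22 + 1) - (-13798 - 2671) = -21 - 1*(-16469) = -21 + 16469 = 16448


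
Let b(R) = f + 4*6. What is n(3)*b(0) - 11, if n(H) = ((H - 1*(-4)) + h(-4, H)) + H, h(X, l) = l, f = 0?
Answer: 301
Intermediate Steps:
b(R) = 24 (b(R) = 0 + 4*6 = 0 + 24 = 24)
n(H) = 4 + 3*H (n(H) = ((H - 1*(-4)) + H) + H = ((H + 4) + H) + H = ((4 + H) + H) + H = (4 + 2*H) + H = 4 + 3*H)
n(3)*b(0) - 11 = (4 + 3*3)*24 - 11 = (4 + 9)*24 - 11 = 13*24 - 11 = 312 - 11 = 301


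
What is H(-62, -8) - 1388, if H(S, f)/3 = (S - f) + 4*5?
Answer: -1490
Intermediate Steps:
H(S, f) = 60 - 3*f + 3*S (H(S, f) = 3*((S - f) + 4*5) = 3*((S - f) + 20) = 3*(20 + S - f) = 60 - 3*f + 3*S)
H(-62, -8) - 1388 = (60 - 3*(-8) + 3*(-62)) - 1388 = (60 + 24 - 186) - 1388 = -102 - 1388 = -1490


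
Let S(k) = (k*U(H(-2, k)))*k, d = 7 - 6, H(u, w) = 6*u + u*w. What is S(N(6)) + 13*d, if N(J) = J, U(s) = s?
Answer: -851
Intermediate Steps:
d = 1
S(k) = k²*(-12 - 2*k) (S(k) = (k*(-2*(6 + k)))*k = (k*(-12 - 2*k))*k = k²*(-12 - 2*k))
S(N(6)) + 13*d = 2*6²*(-6 - 1*6) + 13*1 = 2*36*(-6 - 6) + 13 = 2*36*(-12) + 13 = -864 + 13 = -851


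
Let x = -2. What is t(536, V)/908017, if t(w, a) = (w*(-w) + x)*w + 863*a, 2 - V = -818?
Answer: -153284068/908017 ≈ -168.81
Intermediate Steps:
V = 820 (V = 2 - 1*(-818) = 2 + 818 = 820)
t(w, a) = 863*a + w*(-2 - w²) (t(w, a) = (w*(-w) - 2)*w + 863*a = (-w² - 2)*w + 863*a = (-2 - w²)*w + 863*a = w*(-2 - w²) + 863*a = 863*a + w*(-2 - w²))
t(536, V)/908017 = (-1*536³ - 2*536 + 863*820)/908017 = (-1*153990656 - 1072 + 707660)*(1/908017) = (-153990656 - 1072 + 707660)*(1/908017) = -153284068*1/908017 = -153284068/908017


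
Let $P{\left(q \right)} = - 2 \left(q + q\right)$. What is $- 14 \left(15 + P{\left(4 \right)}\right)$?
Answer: $14$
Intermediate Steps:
$P{\left(q \right)} = - 4 q$ ($P{\left(q \right)} = - 2 \cdot 2 q = - 4 q$)
$- 14 \left(15 + P{\left(4 \right)}\right) = - 14 \left(15 - 16\right) = \left(-14\right) \left(-1\right) = 14$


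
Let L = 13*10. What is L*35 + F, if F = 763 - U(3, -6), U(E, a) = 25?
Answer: 5288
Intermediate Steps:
L = 130
F = 738 (F = 763 - 1*25 = 763 - 25 = 738)
L*35 + F = 130*35 + 738 = 4550 + 738 = 5288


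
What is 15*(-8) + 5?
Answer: -115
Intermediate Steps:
15*(-8) + 5 = -120 + 5 = -115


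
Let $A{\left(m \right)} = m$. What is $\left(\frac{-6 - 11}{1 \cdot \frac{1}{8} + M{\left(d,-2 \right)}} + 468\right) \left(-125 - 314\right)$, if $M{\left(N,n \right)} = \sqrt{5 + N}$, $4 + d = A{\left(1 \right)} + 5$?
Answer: $- \frac{91896748}{447} + \frac{477632 \sqrt{7}}{447} \approx -2.0276 \cdot 10^{5}$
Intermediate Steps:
$d = 2$ ($d = -4 + \left(1 + 5\right) = -4 + 6 = 2$)
$\left(\frac{-6 - 11}{1 \cdot \frac{1}{8} + M{\left(d,-2 \right)}} + 468\right) \left(-125 - 314\right) = \left(\frac{-6 - 11}{1 \cdot \frac{1}{8} + \sqrt{5 + 2}} + 468\right) \left(-125 - 314\right) = \left(\frac{1}{1 \cdot \frac{1}{8} + \sqrt{7}} \left(-17\right) + 468\right) \left(-439\right) = \left(\frac{1}{\frac{1}{8} + \sqrt{7}} \left(-17\right) + 468\right) \left(-439\right) = \left(- \frac{17}{\frac{1}{8} + \sqrt{7}} + 468\right) \left(-439\right) = \left(468 - \frac{17}{\frac{1}{8} + \sqrt{7}}\right) \left(-439\right) = -205452 + \frac{7463}{\frac{1}{8} + \sqrt{7}}$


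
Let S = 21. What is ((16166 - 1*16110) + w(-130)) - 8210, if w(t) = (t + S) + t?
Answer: -8393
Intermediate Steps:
w(t) = 21 + 2*t (w(t) = (t + 21) + t = (21 + t) + t = 21 + 2*t)
((16166 - 1*16110) + w(-130)) - 8210 = ((16166 - 1*16110) + (21 + 2*(-130))) - 8210 = ((16166 - 16110) + (21 - 260)) - 8210 = (56 - 239) - 8210 = -183 - 8210 = -8393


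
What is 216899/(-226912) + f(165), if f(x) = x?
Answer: 37223581/226912 ≈ 164.04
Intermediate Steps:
216899/(-226912) + f(165) = 216899/(-226912) + 165 = 216899*(-1/226912) + 165 = -216899/226912 + 165 = 37223581/226912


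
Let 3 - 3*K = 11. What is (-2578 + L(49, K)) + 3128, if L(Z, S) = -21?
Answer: 529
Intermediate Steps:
K = -8/3 (K = 1 - 1/3*11 = 1 - 11/3 = -8/3 ≈ -2.6667)
(-2578 + L(49, K)) + 3128 = (-2578 - 21) + 3128 = -2599 + 3128 = 529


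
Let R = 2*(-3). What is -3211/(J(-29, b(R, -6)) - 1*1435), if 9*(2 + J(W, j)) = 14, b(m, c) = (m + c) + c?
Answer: 28899/12919 ≈ 2.2369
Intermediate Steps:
R = -6
b(m, c) = m + 2*c (b(m, c) = (c + m) + c = m + 2*c)
J(W, j) = -4/9 (J(W, j) = -2 + (1/9)*14 = -2 + 14/9 = -4/9)
-3211/(J(-29, b(R, -6)) - 1*1435) = -3211/(-4/9 - 1*1435) = -3211/(-4/9 - 1435) = -3211/(-12919/9) = -3211*(-9/12919) = 28899/12919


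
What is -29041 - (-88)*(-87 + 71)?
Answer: -30449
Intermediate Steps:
-29041 - (-88)*(-87 + 71) = -29041 - (-88)*(-16) = -29041 - 1*1408 = -29041 - 1408 = -30449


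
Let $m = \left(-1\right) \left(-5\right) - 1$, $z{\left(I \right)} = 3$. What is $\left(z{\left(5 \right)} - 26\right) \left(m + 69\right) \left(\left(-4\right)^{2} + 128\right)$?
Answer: $-241776$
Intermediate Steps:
$m = 4$ ($m = 5 - 1 = 4$)
$\left(z{\left(5 \right)} - 26\right) \left(m + 69\right) \left(\left(-4\right)^{2} + 128\right) = \left(3 - 26\right) \left(4 + 69\right) \left(\left(-4\right)^{2} + 128\right) = \left(-23\right) 73 \left(16 + 128\right) = \left(-1679\right) 144 = -241776$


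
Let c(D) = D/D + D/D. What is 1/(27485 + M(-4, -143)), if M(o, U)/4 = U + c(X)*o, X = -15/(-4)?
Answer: 1/26881 ≈ 3.7201e-5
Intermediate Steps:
X = 15/4 (X = -15*(-¼) = 15/4 ≈ 3.7500)
c(D) = 2 (c(D) = 1 + 1 = 2)
M(o, U) = 4*U + 8*o (M(o, U) = 4*(U + 2*o) = 4*U + 8*o)
1/(27485 + M(-4, -143)) = 1/(27485 + (4*(-143) + 8*(-4))) = 1/(27485 + (-572 - 32)) = 1/(27485 - 604) = 1/26881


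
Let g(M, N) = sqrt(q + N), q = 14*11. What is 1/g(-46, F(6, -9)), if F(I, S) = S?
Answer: sqrt(145)/145 ≈ 0.083045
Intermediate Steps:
q = 154
g(M, N) = sqrt(154 + N)
1/g(-46, F(6, -9)) = 1/(sqrt(154 - 9)) = 1/(sqrt(145)) = sqrt(145)/145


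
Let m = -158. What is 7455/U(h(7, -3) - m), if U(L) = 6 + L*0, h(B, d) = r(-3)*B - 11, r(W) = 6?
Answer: 2485/2 ≈ 1242.5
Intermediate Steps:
h(B, d) = -11 + 6*B (h(B, d) = 6*B - 11 = -11 + 6*B)
U(L) = 6 (U(L) = 6 + 0 = 6)
7455/U(h(7, -3) - m) = 7455/6 = 7455*(⅙) = 2485/2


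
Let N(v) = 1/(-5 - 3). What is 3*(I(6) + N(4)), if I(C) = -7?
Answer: -171/8 ≈ -21.375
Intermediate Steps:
N(v) = -⅛ (N(v) = 1/(-8) = -⅛)
3*(I(6) + N(4)) = 3*(-7 - ⅛) = 3*(-57/8) = -171/8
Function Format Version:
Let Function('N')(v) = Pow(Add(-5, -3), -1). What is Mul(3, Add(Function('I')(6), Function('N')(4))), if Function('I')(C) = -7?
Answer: Rational(-171, 8) ≈ -21.375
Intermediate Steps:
Function('N')(v) = Rational(-1, 8) (Function('N')(v) = Pow(-8, -1) = Rational(-1, 8))
Mul(3, Add(Function('I')(6), Function('N')(4))) = Mul(3, Add(-7, Rational(-1, 8))) = Mul(3, Rational(-57, 8)) = Rational(-171, 8)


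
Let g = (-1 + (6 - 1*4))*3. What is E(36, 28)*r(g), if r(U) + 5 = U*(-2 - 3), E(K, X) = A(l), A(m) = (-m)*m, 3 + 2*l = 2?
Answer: 5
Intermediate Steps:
l = -½ (l = -3/2 + (½)*2 = -3/2 + 1 = -½ ≈ -0.50000)
A(m) = -m²
E(K, X) = -¼ (E(K, X) = -(-½)² = -1*¼ = -¼)
g = 3 (g = (-1 + (6 - 4))*3 = (-1 + 2)*3 = 1*3 = 3)
r(U) = -5 - 5*U (r(U) = -5 + U*(-2 - 3) = -5 + U*(-5) = -5 - 5*U)
E(36, 28)*r(g) = -(-5 - 5*3)/4 = -(-5 - 15)/4 = -¼*(-20) = 5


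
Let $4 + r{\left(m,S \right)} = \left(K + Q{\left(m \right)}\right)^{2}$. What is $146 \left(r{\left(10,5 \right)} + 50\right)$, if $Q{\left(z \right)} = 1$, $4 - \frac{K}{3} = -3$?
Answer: $77380$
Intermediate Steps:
$K = 21$ ($K = 12 - -9 = 12 + 9 = 21$)
$r{\left(m,S \right)} = 480$ ($r{\left(m,S \right)} = -4 + \left(21 + 1\right)^{2} = -4 + 22^{2} = -4 + 484 = 480$)
$146 \left(r{\left(10,5 \right)} + 50\right) = 146 \left(480 + 50\right) = 146 \cdot 530 = 77380$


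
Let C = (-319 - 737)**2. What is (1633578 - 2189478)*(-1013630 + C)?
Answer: -56427185400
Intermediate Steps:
C = 1115136 (C = (-1056)**2 = 1115136)
(1633578 - 2189478)*(-1013630 + C) = (1633578 - 2189478)*(-1013630 + 1115136) = -555900*101506 = -56427185400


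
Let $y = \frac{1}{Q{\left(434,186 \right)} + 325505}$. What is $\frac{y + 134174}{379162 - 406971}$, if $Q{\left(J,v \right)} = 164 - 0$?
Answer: $- \frac{43696312407}{9056529221} \approx -4.8248$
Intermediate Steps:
$Q{\left(J,v \right)} = 164$ ($Q{\left(J,v \right)} = 164 + 0 = 164$)
$y = \frac{1}{325669}$ ($y = \frac{1}{164 + 325505} = \frac{1}{325669} \approx 3.0706 \cdot 10^{-6}$)
$\frac{y + 134174}{379162 - 406971} = \frac{\frac{1}{325669} + 134174}{379162 - 406971} = \frac{43696312407}{325669 \left(379162 - 406971\right)} = \frac{43696312407}{325669 \left(-27809\right)} = \frac{43696312407}{325669} \left(- \frac{1}{27809}\right) = - \frac{43696312407}{9056529221}$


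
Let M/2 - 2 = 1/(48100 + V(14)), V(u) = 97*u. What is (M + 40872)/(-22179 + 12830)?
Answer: -1010822605/231191421 ≈ -4.3722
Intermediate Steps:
M = 98917/24729 (M = 4 + 2/(48100 + 97*14) = 4 + 2/(48100 + 1358) = 4 + 2/49458 = 4 + 2*(1/49458) = 4 + 1/24729 = 98917/24729 ≈ 4.0000)
(M + 40872)/(-22179 + 12830) = (98917/24729 + 40872)/(-22179 + 12830) = (1010822605/24729)/(-9349) = (1010822605/24729)*(-1/9349) = -1010822605/231191421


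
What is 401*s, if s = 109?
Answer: 43709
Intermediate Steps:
401*s = 401*109 = 43709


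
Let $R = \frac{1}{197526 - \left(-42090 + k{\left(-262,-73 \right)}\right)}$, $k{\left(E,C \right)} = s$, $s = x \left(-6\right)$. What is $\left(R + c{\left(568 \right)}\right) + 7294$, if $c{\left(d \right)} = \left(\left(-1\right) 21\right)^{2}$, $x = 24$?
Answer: $\frac{1854543601}{239760} \approx 7735.0$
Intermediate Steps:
$s = -144$ ($s = 24 \left(-6\right) = -144$)
$k{\left(E,C \right)} = -144$
$c{\left(d \right)} = 441$ ($c{\left(d \right)} = \left(-21\right)^{2} = 441$)
$R = \frac{1}{239760}$ ($R = \frac{1}{197526 + \left(42090 - -144\right)} = \frac{1}{197526 + \left(42090 + 144\right)} = \frac{1}{197526 + 42234} = \frac{1}{239760} \approx 4.1708 \cdot 10^{-6}$)
$\left(R + c{\left(568 \right)}\right) + 7294 = \left(\frac{1}{239760} + 441\right) + 7294 = \frac{105734161}{239760} + 7294 = \frac{1854543601}{239760}$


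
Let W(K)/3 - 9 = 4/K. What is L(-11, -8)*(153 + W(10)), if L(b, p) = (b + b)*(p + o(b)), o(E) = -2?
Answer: 39864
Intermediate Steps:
W(K) = 27 + 12/K (W(K) = 27 + 3*(4/K) = 27 + 12/K)
L(b, p) = 2*b*(-2 + p) (L(b, p) = (b + b)*(p - 2) = (2*b)*(-2 + p) = 2*b*(-2 + p))
L(-11, -8)*(153 + W(10)) = (2*(-11)*(-2 - 8))*(153 + (27 + 12/10)) = (2*(-11)*(-10))*(153 + (27 + 12*(1/10))) = 220*(153 + (27 + 6/5)) = 220*(153 + 141/5) = 220*(906/5) = 39864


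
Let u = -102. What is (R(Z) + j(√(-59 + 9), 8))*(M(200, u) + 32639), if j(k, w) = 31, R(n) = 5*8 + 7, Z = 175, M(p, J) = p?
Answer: 2561442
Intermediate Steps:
R(n) = 47 (R(n) = 40 + 7 = 47)
(R(Z) + j(√(-59 + 9), 8))*(M(200, u) + 32639) = (47 + 31)*(200 + 32639) = 78*32839 = 2561442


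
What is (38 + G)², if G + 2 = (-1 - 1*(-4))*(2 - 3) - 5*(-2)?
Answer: 1849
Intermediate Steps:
G = 5 (G = -2 + ((-1 - 1*(-4))*(2 - 3) - 5*(-2)) = -2 + ((-1 + 4)*(-1) + 10) = -2 + (3*(-1) + 10) = -2 + (-3 + 10) = -2 + 7 = 5)
(38 + G)² = (38 + 5)² = 43² = 1849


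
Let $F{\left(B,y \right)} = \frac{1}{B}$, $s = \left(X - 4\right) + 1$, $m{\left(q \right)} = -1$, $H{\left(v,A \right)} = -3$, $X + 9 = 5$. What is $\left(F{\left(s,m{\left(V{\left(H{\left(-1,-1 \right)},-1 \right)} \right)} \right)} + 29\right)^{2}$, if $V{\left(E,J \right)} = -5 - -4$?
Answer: $\frac{40804}{49} \approx 832.73$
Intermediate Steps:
$X = -4$ ($X = -9 + 5 = -4$)
$V{\left(E,J \right)} = -1$ ($V{\left(E,J \right)} = -5 + 4 = -1$)
$s = -7$ ($s = \left(-4 - 4\right) + 1 = -8 + 1 = -7$)
$\left(F{\left(s,m{\left(V{\left(H{\left(-1,-1 \right)},-1 \right)} \right)} \right)} + 29\right)^{2} = \left(\frac{1}{-7} + 29\right)^{2} = \left(- \frac{1}{7} + 29\right)^{2} = \left(\frac{202}{7}\right)^{2} = \frac{40804}{49}$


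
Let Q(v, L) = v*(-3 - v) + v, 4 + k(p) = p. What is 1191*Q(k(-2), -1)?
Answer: -28584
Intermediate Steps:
k(p) = -4 + p
Q(v, L) = v + v*(-3 - v)
1191*Q(k(-2), -1) = 1191*(-(-4 - 2)*(2 + (-4 - 2))) = 1191*(-1*(-6)*(2 - 6)) = 1191*(-1*(-6)*(-4)) = 1191*(-24) = -28584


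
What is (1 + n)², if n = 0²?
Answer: 1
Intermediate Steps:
n = 0
(1 + n)² = (1 + 0)² = 1² = 1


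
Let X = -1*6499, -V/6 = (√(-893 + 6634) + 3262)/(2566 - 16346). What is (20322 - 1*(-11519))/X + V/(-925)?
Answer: -101497126232/20709875875 - 3*√5741/6373250 ≈ -4.9009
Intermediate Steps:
V = 4893/3445 + 3*√5741/6890 (V = -6*(√(-893 + 6634) + 3262)/(2566 - 16346) = -6*(√5741 + 3262)/(-13780) = -6*(3262 + √5741)*(-1)/13780 = -6*(-1631/6890 - √5741/13780) = 4893/3445 + 3*√5741/6890 ≈ 1.4533)
X = -6499
(20322 - 1*(-11519))/X + V/(-925) = (20322 - 1*(-11519))/(-6499) + (4893/3445 + 3*√5741/6890)/(-925) = (20322 + 11519)*(-1/6499) + (4893/3445 + 3*√5741/6890)*(-1/925) = 31841*(-1/6499) + (-4893/3186625 - 3*√5741/6373250) = -31841/6499 + (-4893/3186625 - 3*√5741/6373250) = -101497126232/20709875875 - 3*√5741/6373250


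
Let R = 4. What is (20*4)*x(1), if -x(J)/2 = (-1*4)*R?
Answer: 2560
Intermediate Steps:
x(J) = 32 (x(J) = -2*(-1*4)*4 = -(-8)*4 = -2*(-16) = 32)
(20*4)*x(1) = (20*4)*32 = 80*32 = 2560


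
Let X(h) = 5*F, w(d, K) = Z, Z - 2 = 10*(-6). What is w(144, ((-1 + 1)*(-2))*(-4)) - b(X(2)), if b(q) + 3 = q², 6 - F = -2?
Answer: -1655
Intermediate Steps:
F = 8 (F = 6 - 1*(-2) = 6 + 2 = 8)
Z = -58 (Z = 2 + 10*(-6) = 2 - 60 = -58)
w(d, K) = -58
X(h) = 40 (X(h) = 5*8 = 40)
b(q) = -3 + q²
w(144, ((-1 + 1)*(-2))*(-4)) - b(X(2)) = -58 - (-3 + 40²) = -58 - (-3 + 1600) = -58 - 1*1597 = -58 - 1597 = -1655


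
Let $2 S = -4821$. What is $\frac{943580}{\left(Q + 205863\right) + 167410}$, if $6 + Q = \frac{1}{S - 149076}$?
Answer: $\frac{285879263340}{113089822789} \approx 2.5279$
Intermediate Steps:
$S = - \frac{4821}{2}$ ($S = \frac{1}{2} \left(-4821\right) = - \frac{4821}{2} \approx -2410.5$)
$Q = - \frac{1817840}{302973}$ ($Q = -6 + \frac{1}{- \frac{4821}{2} - 149076} = -6 + \frac{1}{- \frac{302973}{2}} = -6 - \frac{2}{302973} = - \frac{1817840}{302973} \approx -6.0$)
$\frac{943580}{\left(Q + 205863\right) + 167410} = \frac{943580}{\left(- \frac{1817840}{302973} + 205863\right) + 167410} = \frac{943580}{\frac{62369112859}{302973} + 167410} = \frac{943580}{\frac{113089822789}{302973}} = 943580 \cdot \frac{302973}{113089822789} = \frac{285879263340}{113089822789}$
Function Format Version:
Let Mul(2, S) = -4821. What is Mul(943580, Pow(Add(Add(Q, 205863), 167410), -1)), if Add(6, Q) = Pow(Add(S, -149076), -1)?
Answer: Rational(285879263340, 113089822789) ≈ 2.5279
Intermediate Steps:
S = Rational(-4821, 2) (S = Mul(Rational(1, 2), -4821) = Rational(-4821, 2) ≈ -2410.5)
Q = Rational(-1817840, 302973) (Q = Add(-6, Pow(Add(Rational(-4821, 2), -149076), -1)) = Add(-6, Pow(Rational(-302973, 2), -1)) = Add(-6, Rational(-2, 302973)) = Rational(-1817840, 302973) ≈ -6.0000)
Mul(943580, Pow(Add(Add(Q, 205863), 167410), -1)) = Mul(943580, Pow(Add(Add(Rational(-1817840, 302973), 205863), 167410), -1)) = Mul(943580, Pow(Add(Rational(62369112859, 302973), 167410), -1)) = Mul(943580, Pow(Rational(113089822789, 302973), -1)) = Mul(943580, Rational(302973, 113089822789)) = Rational(285879263340, 113089822789)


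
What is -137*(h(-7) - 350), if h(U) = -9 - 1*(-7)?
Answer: 48224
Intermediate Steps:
h(U) = -2 (h(U) = -9 + 7 = -2)
-137*(h(-7) - 350) = -137*(-2 - 350) = -137*(-352) = 48224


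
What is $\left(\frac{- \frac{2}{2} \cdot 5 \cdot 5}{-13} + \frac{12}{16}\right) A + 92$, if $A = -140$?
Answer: $- \frac{3669}{13} \approx -282.23$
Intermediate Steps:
$\left(\frac{- \frac{2}{2} \cdot 5 \cdot 5}{-13} + \frac{12}{16}\right) A + 92 = \left(\frac{- \frac{2}{2} \cdot 5 \cdot 5}{-13} + \frac{12}{16}\right) \left(-140\right) + 92 = \left(\left(-2\right) \frac{1}{2} \cdot 5 \cdot 5 \left(- \frac{1}{13}\right) + 12 \cdot \frac{1}{16}\right) \left(-140\right) + 92 = \left(\left(-1\right) 5 \cdot 5 \left(- \frac{1}{13}\right) + \frac{3}{4}\right) \left(-140\right) + 92 = \left(\left(-5\right) 5 \left(- \frac{1}{13}\right) + \frac{3}{4}\right) \left(-140\right) + 92 = \left(\left(-25\right) \left(- \frac{1}{13}\right) + \frac{3}{4}\right) \left(-140\right) + 92 = \left(\frac{25}{13} + \frac{3}{4}\right) \left(-140\right) + 92 = \frac{139}{52} \left(-140\right) + 92 = - \frac{4865}{13} + 92 = - \frac{3669}{13}$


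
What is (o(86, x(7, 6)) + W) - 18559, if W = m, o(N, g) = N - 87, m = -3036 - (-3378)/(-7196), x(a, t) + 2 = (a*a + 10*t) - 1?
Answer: -77704097/3598 ≈ -21596.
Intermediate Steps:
x(a, t) = -3 + a² + 10*t (x(a, t) = -2 + ((a*a + 10*t) - 1) = -2 + ((a² + 10*t) - 1) = -2 + (-1 + a² + 10*t) = -3 + a² + 10*t)
m = -10925217/3598 (m = -3036 - (-3378)*(-1)/7196 = -3036 - 1*1689/3598 = -3036 - 1689/3598 = -10925217/3598 ≈ -3036.5)
o(N, g) = -87 + N
W = -10925217/3598 ≈ -3036.5
(o(86, x(7, 6)) + W) - 18559 = ((-87 + 86) - 10925217/3598) - 18559 = (-1 - 10925217/3598) - 18559 = -10928815/3598 - 18559 = -77704097/3598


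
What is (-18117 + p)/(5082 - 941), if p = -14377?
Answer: -32494/4141 ≈ -7.8469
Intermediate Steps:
(-18117 + p)/(5082 - 941) = (-18117 - 14377)/(5082 - 941) = -32494/4141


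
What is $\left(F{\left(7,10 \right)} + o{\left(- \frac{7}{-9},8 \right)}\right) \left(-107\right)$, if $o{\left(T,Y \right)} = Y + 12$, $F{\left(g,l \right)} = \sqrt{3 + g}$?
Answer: $-2140 - 107 \sqrt{10} \approx -2478.4$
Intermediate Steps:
$o{\left(T,Y \right)} = 12 + Y$
$\left(F{\left(7,10 \right)} + o{\left(- \frac{7}{-9},8 \right)}\right) \left(-107\right) = \left(\sqrt{3 + 7} + \left(12 + 8\right)\right) \left(-107\right) = \left(\sqrt{10} + 20\right) \left(-107\right) = \left(20 + \sqrt{10}\right) \left(-107\right) = -2140 - 107 \sqrt{10}$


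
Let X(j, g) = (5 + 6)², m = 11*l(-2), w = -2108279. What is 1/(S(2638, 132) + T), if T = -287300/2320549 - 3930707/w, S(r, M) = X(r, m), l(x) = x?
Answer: 157818216941/19370703915714 ≈ 0.0081473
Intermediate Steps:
m = -22 (m = 11*(-2) = -22)
X(j, g) = 121 (X(j, g) = 11² = 121)
S(r, M) = 121
T = 274699665853/157818216941 (T = -287300/2320549 - 3930707/(-2108279) = -287300*1/2320549 - 3930707*(-1/2108279) = -287300/2320549 + 126797/68009 = 274699665853/157818216941 ≈ 1.7406)
1/(S(2638, 132) + T) = 1/(121 + 274699665853/157818216941) = 1/(19370703915714/157818216941) = 157818216941/19370703915714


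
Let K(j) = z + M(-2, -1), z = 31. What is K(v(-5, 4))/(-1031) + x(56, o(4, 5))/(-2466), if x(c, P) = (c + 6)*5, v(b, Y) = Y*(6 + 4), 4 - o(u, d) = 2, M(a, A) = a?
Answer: -195562/1271223 ≈ -0.15384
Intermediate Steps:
o(u, d) = 2 (o(u, d) = 4 - 1*2 = 4 - 2 = 2)
v(b, Y) = 10*Y (v(b, Y) = Y*10 = 10*Y)
K(j) = 29 (K(j) = 31 - 2 = 29)
x(c, P) = 30 + 5*c (x(c, P) = (6 + c)*5 = 30 + 5*c)
K(v(-5, 4))/(-1031) + x(56, o(4, 5))/(-2466) = 29/(-1031) + (30 + 5*56)/(-2466) = 29*(-1/1031) + (30 + 280)*(-1/2466) = -29/1031 + 310*(-1/2466) = -29/1031 - 155/1233 = -195562/1271223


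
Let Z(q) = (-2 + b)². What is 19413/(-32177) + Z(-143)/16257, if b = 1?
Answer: -315564964/523101489 ≈ -0.60326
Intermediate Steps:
Z(q) = 1 (Z(q) = (-2 + 1)² = (-1)² = 1)
19413/(-32177) + Z(-143)/16257 = 19413/(-32177) + 1/16257 = 19413*(-1/32177) + 1*(1/16257) = -19413/32177 + 1/16257 = -315564964/523101489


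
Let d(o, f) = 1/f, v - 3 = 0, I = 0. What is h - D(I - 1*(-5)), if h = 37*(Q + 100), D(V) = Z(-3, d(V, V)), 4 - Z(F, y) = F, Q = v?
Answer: 3804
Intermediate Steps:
v = 3 (v = 3 + 0 = 3)
Q = 3
Z(F, y) = 4 - F
D(V) = 7 (D(V) = 4 - 1*(-3) = 4 + 3 = 7)
h = 3811 (h = 37*(3 + 100) = 37*103 = 3811)
h - D(I - 1*(-5)) = 3811 - 1*7 = 3811 - 7 = 3804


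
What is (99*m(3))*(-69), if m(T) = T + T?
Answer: -40986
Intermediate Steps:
m(T) = 2*T
(99*m(3))*(-69) = (99*(2*3))*(-69) = (99*6)*(-69) = 594*(-69) = -40986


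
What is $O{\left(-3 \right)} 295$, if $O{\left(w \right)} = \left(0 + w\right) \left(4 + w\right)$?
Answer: $-885$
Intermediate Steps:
$O{\left(w \right)} = w \left(4 + w\right)$
$O{\left(-3 \right)} 295 = - 3 \left(4 - 3\right) 295 = \left(-3\right) 1 \cdot 295 = \left(-3\right) 295 = -885$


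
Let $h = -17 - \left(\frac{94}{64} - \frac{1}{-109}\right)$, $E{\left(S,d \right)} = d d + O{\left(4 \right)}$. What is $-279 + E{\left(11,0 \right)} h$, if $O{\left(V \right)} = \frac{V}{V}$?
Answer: $- \frac{1037603}{3488} \approx -297.48$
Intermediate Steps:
$O{\left(V \right)} = 1$
$E{\left(S,d \right)} = 1 + d^{2}$ ($E{\left(S,d \right)} = d d + 1 = d^{2} + 1 = 1 + d^{2}$)
$h = - \frac{64451}{3488}$ ($h = -17 - \left(94 \cdot \frac{1}{64} - - \frac{1}{109}\right) = -17 - \left(\frac{47}{32} + \frac{1}{109}\right) = -17 - \frac{5155}{3488} = - \frac{64451}{3488} \approx -18.478$)
$-279 + E{\left(11,0 \right)} h = -279 + \left(1 + 0^{2}\right) \left(- \frac{64451}{3488}\right) = -279 + \left(1 + 0\right) \left(- \frac{64451}{3488}\right) = -279 + 1 \left(- \frac{64451}{3488}\right) = -279 - \frac{64451}{3488} = - \frac{1037603}{3488}$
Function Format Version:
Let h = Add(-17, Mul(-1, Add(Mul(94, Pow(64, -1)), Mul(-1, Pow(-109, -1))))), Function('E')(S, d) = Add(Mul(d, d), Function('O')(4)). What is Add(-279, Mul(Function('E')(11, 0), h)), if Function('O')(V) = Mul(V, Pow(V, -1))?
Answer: Rational(-1037603, 3488) ≈ -297.48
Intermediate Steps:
Function('O')(V) = 1
Function('E')(S, d) = Add(1, Pow(d, 2)) (Function('E')(S, d) = Add(Mul(d, d), 1) = Add(Pow(d, 2), 1) = Add(1, Pow(d, 2)))
h = Rational(-64451, 3488) (h = Add(-17, Mul(-1, Add(Mul(94, Rational(1, 64)), Mul(-1, Rational(-1, 109))))) = Add(-17, Mul(-1, Add(Rational(47, 32), Rational(1, 109)))) = Add(-17, Mul(-1, Rational(5155, 3488))) = Add(-17, Rational(-5155, 3488)) = Rational(-64451, 3488) ≈ -18.478)
Add(-279, Mul(Function('E')(11, 0), h)) = Add(-279, Mul(Add(1, Pow(0, 2)), Rational(-64451, 3488))) = Add(-279, Mul(Add(1, 0), Rational(-64451, 3488))) = Add(-279, Mul(1, Rational(-64451, 3488))) = Add(-279, Rational(-64451, 3488)) = Rational(-1037603, 3488)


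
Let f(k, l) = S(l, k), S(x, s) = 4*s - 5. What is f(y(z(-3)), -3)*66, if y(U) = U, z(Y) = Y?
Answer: -1122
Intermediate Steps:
S(x, s) = -5 + 4*s
f(k, l) = -5 + 4*k
f(y(z(-3)), -3)*66 = (-5 + 4*(-3))*66 = (-5 - 12)*66 = -17*66 = -1122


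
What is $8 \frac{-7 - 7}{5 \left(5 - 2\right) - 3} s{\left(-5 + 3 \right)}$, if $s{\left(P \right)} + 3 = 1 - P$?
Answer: $0$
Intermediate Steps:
$s{\left(P \right)} = -2 - P$ ($s{\left(P \right)} = -3 - \left(-1 + P\right) = -2 - P$)
$8 \frac{-7 - 7}{5 \left(5 - 2\right) - 3} s{\left(-5 + 3 \right)} = 8 \frac{-7 - 7}{5 \left(5 - 2\right) - 3} \left(-2 - \left(-5 + 3\right)\right) = 8 \left(- \frac{14}{5 \cdot 3 - 3}\right) \left(-2 - -2\right) = 8 \left(- \frac{14}{15 - 3}\right) \left(-2 + 2\right) = 8 \left(- \frac{14}{12}\right) 0 = 8 \left(\left(-14\right) \frac{1}{12}\right) 0 = 8 \left(- \frac{7}{6}\right) 0 = \left(- \frac{28}{3}\right) 0 = 0$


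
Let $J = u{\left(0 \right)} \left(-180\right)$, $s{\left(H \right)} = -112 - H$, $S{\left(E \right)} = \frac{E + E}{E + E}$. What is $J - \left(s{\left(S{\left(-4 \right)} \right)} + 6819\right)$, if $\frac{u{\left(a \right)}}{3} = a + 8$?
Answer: $-11026$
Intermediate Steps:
$u{\left(a \right)} = 24 + 3 a$ ($u{\left(a \right)} = 3 \left(a + 8\right) = 3 \left(8 + a\right) = 24 + 3 a$)
$S{\left(E \right)} = 1$ ($S{\left(E \right)} = \frac{2 E}{2 E} = 2 E \frac{1}{2 E} = 1$)
$J = -4320$ ($J = \left(24 + 3 \cdot 0\right) \left(-180\right) = \left(24 + 0\right) \left(-180\right) = 24 \left(-180\right) = -4320$)
$J - \left(s{\left(S{\left(-4 \right)} \right)} + 6819\right) = -4320 - \left(\left(-112 - 1\right) + 6819\right) = -4320 - \left(-113 + 6819\right) = -4320 - 6706 = -11026$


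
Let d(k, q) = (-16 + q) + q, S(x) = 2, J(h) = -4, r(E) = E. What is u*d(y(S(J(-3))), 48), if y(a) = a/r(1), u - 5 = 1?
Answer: 480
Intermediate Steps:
u = 6 (u = 5 + 1 = 6)
y(a) = a (y(a) = a/1 = a*1 = a)
d(k, q) = -16 + 2*q
u*d(y(S(J(-3))), 48) = 6*(-16 + 2*48) = 6*(-16 + 96) = 6*80 = 480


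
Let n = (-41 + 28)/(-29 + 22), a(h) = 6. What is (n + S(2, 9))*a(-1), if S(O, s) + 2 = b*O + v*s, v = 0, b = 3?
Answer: 246/7 ≈ 35.143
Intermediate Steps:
n = 13/7 (n = -13/(-7) = -13*(-⅐) = 13/7 ≈ 1.8571)
S(O, s) = -2 + 3*O (S(O, s) = -2 + (3*O + 0*s) = -2 + (3*O + 0) = -2 + 3*O)
(n + S(2, 9))*a(-1) = (13/7 + (-2 + 3*2))*6 = (13/7 + (-2 + 6))*6 = (13/7 + 4)*6 = (41/7)*6 = 246/7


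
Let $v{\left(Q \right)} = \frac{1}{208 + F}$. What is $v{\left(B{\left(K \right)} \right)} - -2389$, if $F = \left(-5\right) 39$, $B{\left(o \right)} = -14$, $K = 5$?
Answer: $\frac{31058}{13} \approx 2389.1$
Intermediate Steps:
$F = -195$
$v{\left(Q \right)} = \frac{1}{13}$ ($v{\left(Q \right)} = \frac{1}{208 - 195} = \frac{1}{13}$)
$v{\left(B{\left(K \right)} \right)} - -2389 = \frac{1}{13} - -2389 = \frac{1}{13} + 2389 = \frac{31058}{13}$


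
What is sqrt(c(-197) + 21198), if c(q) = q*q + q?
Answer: sqrt(59810) ≈ 244.56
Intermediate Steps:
c(q) = q + q**2 (c(q) = q**2 + q = q + q**2)
sqrt(c(-197) + 21198) = sqrt(-197*(1 - 197) + 21198) = sqrt(-197*(-196) + 21198) = sqrt(38612 + 21198) = sqrt(59810)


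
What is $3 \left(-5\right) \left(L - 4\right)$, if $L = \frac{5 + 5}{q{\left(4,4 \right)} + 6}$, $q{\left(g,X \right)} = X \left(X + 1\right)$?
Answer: $\frac{705}{13} \approx 54.231$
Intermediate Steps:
$q{\left(g,X \right)} = X \left(1 + X\right)$
$L = \frac{5}{13}$ ($L = \frac{5 + 5}{4 \left(1 + 4\right) + 6} = \frac{10}{4 \cdot 5 + 6} = \frac{10}{20 + 6} = \frac{10}{26} = 10 \cdot \frac{1}{26} = \frac{5}{13} \approx 0.38462$)
$3 \left(-5\right) \left(L - 4\right) = 3 \left(-5\right) \left(\frac{5}{13} - 4\right) = - 15 \left(\frac{5}{13} - 4\right) = \left(-15\right) \left(- \frac{47}{13}\right) = \frac{705}{13}$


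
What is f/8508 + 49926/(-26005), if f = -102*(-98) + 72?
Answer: -13579339/18437545 ≈ -0.73650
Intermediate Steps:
f = 10068 (f = 9996 + 72 = 10068)
f/8508 + 49926/(-26005) = 10068/8508 + 49926/(-26005) = 10068*(1/8508) + 49926*(-1/26005) = 839/709 - 49926/26005 = -13579339/18437545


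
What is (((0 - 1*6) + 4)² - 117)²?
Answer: 12769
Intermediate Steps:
(((0 - 1*6) + 4)² - 117)² = (((0 - 6) + 4)² - 117)² = ((-6 + 4)² - 117)² = ((-2)² - 117)² = (4 - 117)² = (-113)² = 12769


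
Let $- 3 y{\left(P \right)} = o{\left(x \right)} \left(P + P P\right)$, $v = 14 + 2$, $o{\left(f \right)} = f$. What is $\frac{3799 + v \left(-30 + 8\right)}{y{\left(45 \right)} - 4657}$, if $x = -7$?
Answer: $\frac{3447}{173} \approx 19.925$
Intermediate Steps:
$v = 16$
$y{\left(P \right)} = \frac{7 P}{3} + \frac{7 P^{2}}{3}$ ($y{\left(P \right)} = - \frac{\left(-7\right) \left(P + P P\right)}{3} = - \frac{\left(-7\right) \left(P + P^{2}\right)}{3} = - \frac{- 7 P - 7 P^{2}}{3} = \frac{7 P}{3} + \frac{7 P^{2}}{3}$)
$\frac{3799 + v \left(-30 + 8\right)}{y{\left(45 \right)} - 4657} = \frac{3799 + 16 \left(-30 + 8\right)}{\frac{7}{3} \cdot 45 \left(1 + 45\right) - 4657} = \frac{3799 + 16 \left(-22\right)}{\frac{7}{3} \cdot 45 \cdot 46 - 4657} = \frac{3799 - 352}{4830 - 4657} = \frac{3447}{173}$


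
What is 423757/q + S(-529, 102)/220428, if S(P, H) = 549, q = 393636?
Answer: 216722255/200852769 ≈ 1.0790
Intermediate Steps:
423757/q + S(-529, 102)/220428 = 423757/393636 + 549/220428 = 423757*(1/393636) + 549*(1/220428) = 423757/393636 + 61/24492 = 216722255/200852769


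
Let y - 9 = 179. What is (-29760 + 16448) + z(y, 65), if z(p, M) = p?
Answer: -13124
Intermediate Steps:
y = 188 (y = 9 + 179 = 188)
(-29760 + 16448) + z(y, 65) = (-29760 + 16448) + 188 = -13312 + 188 = -13124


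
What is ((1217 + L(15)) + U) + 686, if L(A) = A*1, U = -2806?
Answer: -888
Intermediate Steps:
L(A) = A
((1217 + L(15)) + U) + 686 = ((1217 + 15) - 2806) + 686 = (1232 - 2806) + 686 = -1574 + 686 = -888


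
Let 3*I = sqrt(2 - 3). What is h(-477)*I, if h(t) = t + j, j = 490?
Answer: 13*I/3 ≈ 4.3333*I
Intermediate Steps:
h(t) = 490 + t (h(t) = t + 490 = 490 + t)
I = I/3 (I = sqrt(2 - 3)/3 = sqrt(-1)/3 = I/3 ≈ 0.33333*I)
h(-477)*I = (490 - 477)*(I/3) = 13*(I/3) = 13*I/3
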